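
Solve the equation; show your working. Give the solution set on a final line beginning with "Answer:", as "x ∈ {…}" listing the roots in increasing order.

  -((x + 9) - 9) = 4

Step 1. [-((x + 9) - 9) = 4] LHS negated; negate both sides. So neg: (x + 9) - 9 = -4.
Step 2. [(x + 9) - 9 = -4] peel the -9: add 9 from each side, so sub: x + 9 = 5.
Step 3. [x + 9 = 5] +9 is outermost — subtract 9 both sides, so sub: x = -4.

Answer: x ∈ {-4}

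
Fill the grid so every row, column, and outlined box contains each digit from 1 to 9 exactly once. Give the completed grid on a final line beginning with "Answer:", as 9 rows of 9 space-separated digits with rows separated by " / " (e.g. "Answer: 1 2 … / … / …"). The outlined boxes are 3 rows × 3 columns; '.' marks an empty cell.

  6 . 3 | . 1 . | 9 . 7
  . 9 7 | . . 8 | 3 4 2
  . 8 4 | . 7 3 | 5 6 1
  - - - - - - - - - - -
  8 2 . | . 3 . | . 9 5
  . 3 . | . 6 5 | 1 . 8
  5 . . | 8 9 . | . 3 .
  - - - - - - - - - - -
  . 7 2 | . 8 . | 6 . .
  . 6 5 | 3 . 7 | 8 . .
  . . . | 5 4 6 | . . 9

Step 1. [r9c2∈{1}] r9c2 is down to just 1. So r9c2=1.
Step 2. [r6c7∈{2,4,7}] row 6 places 7 nowhere but r6c7 ⇒ r6c7=7.
Step 3. [r6c6∈{1,2,4}] in row 6, 2 fits only at r6c6 ⇒ r6c6=2.
Step 4. [r4c7∈{4}] nothing but 4 survives at r4c7. So r4c7=4.
Step 5. [r8c1∈{4,9}] in row 8, 9 fits only at r8c1. So r8c1=9.
Step 6. [r5c4∈{4,7}] across box 5, 4 lands solely at r5c4. So r5c4=4.
Step 7. [r4c6∈{1}] nothing but 1 survives at r4c6 ⇒ r4c6=1.
Step 8. [r5c8∈{2}] r5c8 has the single candidate 2. So r5c8=2.
Step 9. [r7c9∈{3,4}] col 9 places 3 nowhere but r7c9 ⇒ r7c9=3.
Step 10. [r3c4∈{2,9}] r3c4 is the only open cell in row 3 admitting 9, so r3c4=9.
Step 11. [r4c3∈{6}] r4c3's peers cover all but 6. So r4c3=6.
Step 12. [r7c4∈{1}] r7c4 is down to just 1, so r7c4=1.
Step 13. [r1c4∈{2}] r1c4 is down to just 2 ⇒ r1c4=2.
Step 14. [r7c1∈{4}] nothing but 4 survives at r7c1 ⇒ r7c1=4.
Step 15. [r5c1∈{7}] nothing but 7 survives at r5c1 ⇒ r5c1=7.
Step 16. [r2c5∈{5}] only 5 remains possible at r2c5 ⇒ r2c5=5.
Step 17. [r9c1∈{3}] r9c1's peers cover all but 3. So r9c1=3.
Step 18. [r6c9∈{6}] r6c9 is down to just 6, so r6c9=6.
Step 19. [r8c9∈{4}] r8c9 has the single candidate 4 ⇒ r8c9=4.
Step 20. [r7c8∈{5}] r7c8 has the single candidate 5. So r7c8=5.
Step 21. [r6c3∈{1}] r6c3 has the single candidate 1. So r6c3=1.
Step 22. [r7c6∈{9}] nothing but 9 survives at r7c6 ⇒ r7c6=9.
Step 23. [r2c1∈{1}] r2c1 has the single candidate 1. So r2c1=1.
Step 24. [r9c8∈{7}] r9c8's peers cover all but 7 ⇒ r9c8=7.
Step 25. [r4c4∈{7}] r4c4's peers cover all but 7, so r4c4=7.
Step 26. [r3c1∈{2}] r3c1 has the single candidate 2 ⇒ r3c1=2.
Step 27. [r1c6∈{4}] r1c6's peers cover all but 4. So r1c6=4.
Step 28. [r1c2∈{5}] nothing but 5 survives at r1c2, so r1c2=5.
Step 29. [r5c3∈{9}] nothing but 9 survives at r5c3, so r5c3=9.
Step 30. [r8c5∈{2}] r8c5's peers cover all but 2, so r8c5=2.
Step 31. [r2c4∈{6}] nothing but 6 survives at r2c4, so r2c4=6.
Step 32. [r9c3∈{8}] nothing but 8 survives at r9c3. So r9c3=8.
Step 33. [r9c7∈{2}] r9c7 is down to just 2 ⇒ r9c7=2.
Step 34. [r6c2∈{4}] only 4 remains possible at r6c2, so r6c2=4.
Step 35. [r1c8∈{8}] only 8 remains possible at r1c8. So r1c8=8.
Step 36. [r8c8∈{1}] nothing but 1 survives at r8c8, so r8c8=1.

Answer: 6 5 3 2 1 4 9 8 7 / 1 9 7 6 5 8 3 4 2 / 2 8 4 9 7 3 5 6 1 / 8 2 6 7 3 1 4 9 5 / 7 3 9 4 6 5 1 2 8 / 5 4 1 8 9 2 7 3 6 / 4 7 2 1 8 9 6 5 3 / 9 6 5 3 2 7 8 1 4 / 3 1 8 5 4 6 2 7 9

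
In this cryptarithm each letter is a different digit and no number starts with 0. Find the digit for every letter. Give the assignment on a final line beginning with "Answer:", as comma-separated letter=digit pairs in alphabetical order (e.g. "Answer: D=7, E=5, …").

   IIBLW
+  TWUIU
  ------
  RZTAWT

Step 1. [R] R is the leading digit of a 6-digit sum of two 5-digit numbers; the final carry is exactly 1 ⇒ R=1.
Step 2. [col 1: W + U ≡ T (mod 10)] no forcing yet in column 1 (carry-in 0); W=8 is free and consistent — try it. So W=8.
Step 3. [col 1: W + U ≡ T (mod 10)] no forcing yet in column 1 (carry-in 0); U=6 is free and consistent — try it. So U=6.
Step 4. [col 1: W + U ≡ T (mod 10)] column 1: given W=8, U=6, carry-in 0, and digits 1,6,8 already taken and all letters distinct, W+U≡T (mod 10) forces T=4 ⇒ T=4.
Step 5. [col 2: L + I ≡ W (mod 10)] column 2 (L + I ≡ W (mod 10), carry-in 1) doesn't pin I yet; pick I=5 and continue. So I=5.
Step 6. [col 2: L + I ≡ W (mod 10)] column 2: given I=5, W=8, carry-in 1, and digits 1,4,5,6,8 already taken and all letters distinct, L+I≡W (mod 10) forces L=2. So L=2.
Step 7. [col 3: B + U ≡ A (mod 10)] several values work for A in column 3 (B + U ≡ A (mod 10), carry-in 0); try A=3. So A=3.
Step 8. [col 3: B + U ≡ A (mod 10)] from column 3 (U=6, A=3, carry-in 0, digits 1,2,3,4,5,6,8 already taken and all letters distinct): B must equal 7 ⇒ B=7.
Step 9. [col 5: I + T ≡ Z (mod 10)] column 5: given I=5, T=4, carry-in 1, and digits 1,2,3,4,5,6,7,8 already taken and all letters distinct, I+T≡Z (mod 10) forces Z=0. So Z=0.

Answer: A=3, B=7, I=5, L=2, R=1, T=4, U=6, W=8, Z=0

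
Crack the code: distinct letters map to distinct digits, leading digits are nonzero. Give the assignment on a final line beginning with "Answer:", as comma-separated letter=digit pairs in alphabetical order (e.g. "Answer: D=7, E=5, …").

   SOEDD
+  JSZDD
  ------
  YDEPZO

Step 1. [col 1: D + D ≡ O (mod 10)] several values work for O in column 1 (D + D ≡ O (mod 10), carry-in 0); try O=2 ⇒ O=2.
Step 2. [Y] adding two 5-digit numbers gives at most 5+1 digits, and here it does — Y is that final carry and must be 1, so Y=1.
Step 3. [col 1: D + D ≡ O (mod 10)] in column 1 we have D+D≡O with carry-in 0; given O=2 and digits 1,2 already taken and all letters distinct, that pins D to 6, so D=6.
Step 4. [col 2: D + D ≡ Z (mod 10)] from column 2 (D=6, carry-in 1, digits 1,2,6 already taken and all letters distinct): Z must equal 3, so Z=3.
Step 5. [col 3: E + Z ≡ P (mod 10)] several values work for E in column 3 (E + Z ≡ P (mod 10), carry-in 1); try E=0. So E=0.
Step 6. [col 3: E + Z ≡ P (mod 10)] column 3 reads E+Z+carry(1)=P with E=0, Z=3; with digits 0,1,2,3,6 already taken and all letters distinct, the only value for P is 4. So P=4.
Step 7. [col 4: O + S ≡ E (mod 10)] column 4: given O=2, E=0, carry-in 0, and digits 0,1,2,3,4,6 already taken and all letters distinct, O+S≡E (mod 10) forces S=8 ⇒ S=8.
Step 8. [col 5: S + J ≡ D (mod 10)] column 5 reads S+J+carry(1)=D with S=8, D=6; with digits 0,1,2,3,4,6,8 already taken and all letters distinct, the only value for J is 7, so J=7.

Answer: D=6, E=0, J=7, O=2, P=4, S=8, Y=1, Z=3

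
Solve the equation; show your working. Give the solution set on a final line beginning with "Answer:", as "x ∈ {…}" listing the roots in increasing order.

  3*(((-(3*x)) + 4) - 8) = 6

Step 1. [3*(((-(3*x)) + 4) - 8) = 6] 3·(inner) — divide through by 3, so div: ((-(3*x)) + 4) - 8 = 2.
Step 2. [((-(3*x)) + 4) - 8 = 2] peel the -8: add 8 from each side ⇒ sub: (-(3*x)) + 4 = 10.
Step 3. [(-(3*x)) + 4 = 10] the outer +4 inverts by subtracting 4. So sub: -(3*x) = 6.
Step 4. [-(3*x) = 6] flip signs both sides. So neg: 3*x = -6.
Step 5. [3*x = -6] leading coefficient 3: divide by 3, so div: x = -2.

Answer: x ∈ {-2}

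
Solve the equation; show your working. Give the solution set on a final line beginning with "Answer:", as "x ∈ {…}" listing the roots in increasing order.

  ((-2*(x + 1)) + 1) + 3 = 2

Step 1. [((-2*(x + 1)) + 1) + 3 = 2] the outer +3 inverts by subtracting 3 ⇒ sub: (-2*(x + 1)) + 1 = -1.
Step 2. [(-2*(x + 1)) + 1 = -1] subtract 1: x sits inside (… + 1) ⇒ sub: -2*(x + 1) = -2.
Step 3. [-2*(x + 1) = -2] LHS = -2·(…); ÷-2 both sides ⇒ div: x + 1 = 1.
Step 4. [x + 1 = 1] 1 comes off first (subtract 1), so sub: x = 0.

Answer: x ∈ {0}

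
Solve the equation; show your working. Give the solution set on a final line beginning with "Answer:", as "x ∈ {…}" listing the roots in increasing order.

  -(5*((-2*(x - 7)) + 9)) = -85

Step 1. [-(5*((-2*(x - 7)) + 9)) = -85] flip signs both sides. So neg: 5*((-2*(x - 7)) + 9) = 85.
Step 2. [5*((-2*(x - 7)) + 9) = 85] divide by the outer 5 ⇒ div: (-2*(x - 7)) + 9 = 17.
Step 3. [(-2*(x - 7)) + 9 = 17] peel the +9: subtract 9 from each side ⇒ sub: -2*(x - 7) = 8.
Step 4. [-2*(x - 7) = 8] divide by the outer -2. So div: x - 7 = -4.
Step 5. [x - 7 = -4] -7 is outermost — add 7 both sides, so sub: x = 3.

Answer: x ∈ {3}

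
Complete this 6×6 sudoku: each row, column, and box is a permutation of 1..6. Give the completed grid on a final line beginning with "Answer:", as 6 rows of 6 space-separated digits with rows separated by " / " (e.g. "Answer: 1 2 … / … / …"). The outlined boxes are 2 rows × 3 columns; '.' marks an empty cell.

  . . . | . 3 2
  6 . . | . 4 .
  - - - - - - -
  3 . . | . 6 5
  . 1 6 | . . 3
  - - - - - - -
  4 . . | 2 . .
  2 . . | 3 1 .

Step 1. [r6c3∈{5}] r6c3's peers cover all but 5 ⇒ r6c3=5.
Step 2. [r1c1∈{1,5}] in col 1, 1 fits only at r1c1, so r1c1=1.
Step 3. [r3c4∈{1,4}] row 3 places 1 nowhere but r3c4, so r3c4=1.
Step 4. [r2c4∈{5}] nothing but 5 survives at r2c4 ⇒ r2c4=5.
Step 5. [r5c6∈{6}] r5c6 is down to just 6 ⇒ r5c6=6.
Step 6. [r1c3∈{4}] r1c3 has the single candidate 4 ⇒ r1c3=4.
Step 7. [r5c2∈{3}] nothing but 3 survives at r5c2. So r5c2=3.
Step 8. [r3c3∈{2}] nothing but 2 survives at r3c3. So r3c3=2.
Step 9. [r1c2∈{5}] only 5 remains possible at r1c2 ⇒ r1c2=5.
Step 10. [r1c4∈{6}] nothing but 6 survives at r1c4 ⇒ r1c4=6.
Step 11. [r5c3∈{1}] r5c3's peers cover all but 1 ⇒ r5c3=1.
Step 12. [r2c3∈{3}] r2c3 has the single candidate 3, so r2c3=3.
Step 13. [r4c1∈{5}] r4c1 is down to just 5, so r4c1=5.
Step 14. [r3c2∈{4}] nothing but 4 survives at r3c2, so r3c2=4.
Step 15. [r5c5∈{5}] r5c5 has the single candidate 5. So r5c5=5.
Step 16. [r4c4∈{4}] r4c4 is down to just 4. So r4c4=4.
Step 17. [r2c2∈{2}] nothing but 2 survives at r2c2. So r2c2=2.
Step 18. [r2c6∈{1}] r2c6 has the single candidate 1. So r2c6=1.
Step 19. [r6c6∈{4}] r6c6 has the single candidate 4. So r6c6=4.
Step 20. [r4c5∈{2}] r4c5 is down to just 2, so r4c5=2.
Step 21. [r6c2∈{6}] r6c2 is down to just 6. So r6c2=6.

Answer: 1 5 4 6 3 2 / 6 2 3 5 4 1 / 3 4 2 1 6 5 / 5 1 6 4 2 3 / 4 3 1 2 5 6 / 2 6 5 3 1 4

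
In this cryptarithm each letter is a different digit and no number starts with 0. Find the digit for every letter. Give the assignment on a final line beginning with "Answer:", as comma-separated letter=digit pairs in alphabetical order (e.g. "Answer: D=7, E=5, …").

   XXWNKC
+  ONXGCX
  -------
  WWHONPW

Step 1. [col 1: C + X ≡ W (mod 10)] several values work for W in column 1 (C + X ≡ W (mod 10), carry-in 0); try W=1. So W=1.
Step 2. [col 1: C + X ≡ W (mod 10)] several values work for X in column 1 (C + X ≡ W (mod 10), carry-in 0); try X=4. So X=4.
Step 3. [col 1: C + X ≡ W (mod 10)] column 1 reads C+X+carry(0)=W with X=4, W=1; with digits 1,4 already taken and all letters distinct, the only value for C is 7, so C=7.
Step 4. [col 2: K + C ≡ P (mod 10)] no forcing yet in column 2 (carry-in 1); P=3 is free and consistent — try it ⇒ P=3.
Step 5. [col 2: K + C ≡ P (mod 10)] column 2 reads K+C+carry(1)=P with C=7, P=3; with digits 1,3,4,7 already taken and all letters distinct, the only value for K is 5, so K=5.
Step 6. [col 3: N + G ≡ N (mod 10)] column 3: given nothing yet, carry-in 1, and digits 1,3,4,5,7 already taken and all letters distinct, N+G≡N (mod 10) forces G=9. So G=9.
Step 7. [col 3: N + G ≡ N (mod 10)] no forcing yet in column 3 (carry-in 1); N=8 is free and consistent — try it. So N=8.
Step 8. [col 4: W + X ≡ O (mod 10)] column 4 reads W+X+carry(1)=O with W=1, X=4; with digits 1,3,4,5,7,8,9 already taken and all letters distinct, the only value for O is 6. So O=6.
Step 9. [col 5: X + N ≡ H (mod 10)] column 5 reads X+N+carry(0)=H with X=4, N=8; with digits 1,3,4,5,6,7,8,9 already taken and all letters distinct, the only value for H is 2. So H=2.

Answer: C=7, G=9, H=2, K=5, N=8, O=6, P=3, W=1, X=4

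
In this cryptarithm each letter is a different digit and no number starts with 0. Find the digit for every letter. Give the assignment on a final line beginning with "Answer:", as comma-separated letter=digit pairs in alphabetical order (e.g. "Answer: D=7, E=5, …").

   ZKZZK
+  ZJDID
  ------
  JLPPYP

Step 1. [J] the sum has 6 digits but both addends have 5; that extra leading digit J is the final carry, namely 1, so J=1.
Step 2. [col 1: K + D ≡ P (mod 10)] column 1 (K + D ≡ P (mod 10), carry-in 0) doesn't pin K yet; pick K=8 and continue ⇒ K=8.
Step 3. [col 1: K + D ≡ P (mod 10)] several values work for P in column 1 (K + D ≡ P (mod 10), carry-in 0); try P=0. So P=0.
Step 4. [col 1: K + D ≡ P (mod 10)] from column 1 (K=8, P=0, carry-in 0, digits 0,1,8 already taken and all letters distinct): D must equal 2. So D=2.
Step 5. [col 2: Z + I ≡ Y (mod 10)] column 2 (Z + I ≡ Y (mod 10), carry-in 1) doesn't pin Y yet; pick Y=4 and continue. So Y=4.
Step 6. [col 2: Z + I ≡ Y (mod 10)] column 2 (Z + I ≡ Y (mod 10), carry-in 1) doesn't pin I yet; pick I=6 and continue ⇒ I=6.
Step 7. [col 2: Z + I ≡ Y (mod 10)] column 2: given I=6, Y=4, carry-in 1, and digits 0,1,2,4,6,8 already taken and all letters distinct, Z+I≡Y (mod 10) forces Z=7 ⇒ Z=7.
Step 8. [col 5: Z + Z ≡ L (mod 10)] column 5: given Z=7, carry-in 1, and digits 0,1,2,4,6,7,8 already taken and all letters distinct, Z+Z≡L (mod 10) forces L=5, so L=5.

Answer: D=2, I=6, J=1, K=8, L=5, P=0, Y=4, Z=7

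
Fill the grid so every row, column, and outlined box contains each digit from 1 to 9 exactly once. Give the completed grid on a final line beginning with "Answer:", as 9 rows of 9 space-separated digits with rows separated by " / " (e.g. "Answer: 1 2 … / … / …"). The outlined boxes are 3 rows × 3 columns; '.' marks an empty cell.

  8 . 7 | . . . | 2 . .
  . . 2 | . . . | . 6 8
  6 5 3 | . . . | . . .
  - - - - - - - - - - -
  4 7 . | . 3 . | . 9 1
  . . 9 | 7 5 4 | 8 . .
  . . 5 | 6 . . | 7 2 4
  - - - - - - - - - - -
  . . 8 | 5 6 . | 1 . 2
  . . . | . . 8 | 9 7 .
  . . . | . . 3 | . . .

Step 1. [r3c7∈{4}] r3c7 has the single candidate 4 ⇒ r3c7=4.
Step 2. [r5c8∈{3}] r5c8 has the single candidate 3 ⇒ r5c8=3.
Step 3. [r8c9∈{3,5,6}] box 9 places 3 nowhere but r8c9, so r8c9=3.
Step 4. [r1c4∈{1,3,4,9}] across row 1, 3 lands solely at r1c4, so r1c4=3.
Step 5. [r3c8∈{1}] only 1 remains possible at r3c8 ⇒ r3c8=1.
Step 6. [r4c3∈{6}] r4c3 has the single candidate 6 ⇒ r4c3=6.
Step 7. [r8c2∈{1,2,4,6}] 6 has one home in row 8: r8c2, so r8c2=6.
Step 8. [r1c8∈{5}] r1c8's peers cover all but 5 ⇒ r1c8=5.
Step 9. [r1c9∈{9}] r1c9 has the single candidate 9. So r1c9=9.
Step 10. [r6c2∈{1,3,8}] r6c2 is the only open cell in col 2 admitting 8, so r6c2=8.
Step 11. [r3c5∈{2,7,8,9}] r3c5 is the only open cell in col 5 admitting 8. So r3c5=8.
Step 12. [r9c9∈{5,6}] col 9 places 5 nowhere but r9c9. So r9c9=5.
Step 13. [r2c6∈{1,5,7,9}] across row 2, 5 lands solely at r2c6 ⇒ r2c6=5.
Step 14. [r2c5∈{1,4,7,9}] r2c5 is the only open cell in row 2 admitting 7, so r2c5=7.
Step 15. [r9c1∈{1,2,7,9}] r9c1 is the only open cell in row 9 admitting 7. So r9c1=7.
Step 16. [r7c2∈{3,4,9}] r7c2 is the only open cell in col 2 admitting 3, so r7c2=3.
Step 17. [r7c1∈{9}] r7c1's peers cover all but 9, so r7c1=9.
Step 18. [r2c1∈{1}] only 1 remains possible at r2c1 ⇒ r2c1=1.
Step 19. [r1c2∈{4}] only 4 remains possible at r1c2, so r1c2=4.
Step 20. [r1c5∈{1}] r1c5's peers cover all but 1, so r1c5=1.
Step 21. [r2c4∈{4,9}] across row 2, 4 lands solely at r2c4. So r2c4=4.
Step 22. [r6c5∈{9}] only 9 remains possible at r6c5, so r6c5=9.
Step 23. [r9c4∈{1,2,9}] r9c4 is the only open cell in row 9 admitting 9, so r9c4=9.
Step 24. [r3c4∈{2}] r3c4 has the single candidate 2. So r3c4=2.
Step 25. [r5c1∈{2}] r5c1 has the single candidate 2 ⇒ r5c1=2.
Step 26. [r9c2∈{1,2}] col 2 places 2 nowhere but r9c2 ⇒ r9c2=2.
Step 27. [r9c5∈{4}] only 4 remains possible at r9c5. So r9c5=4.
Step 28. [r8c4∈{1}] nothing but 1 survives at r8c4 ⇒ r8c4=1.
Step 29. [r6c6∈{1}] r6c6 has the single candidate 1 ⇒ r6c6=1.
Step 30. [r5c2∈{1}] r5c2 has the single candidate 1, so r5c2=1.
Step 31. [r2c2∈{9}] r2c2 is down to just 9, so r2c2=9.
Step 32. [r6c1∈{3}] nothing but 3 survives at r6c1, so r6c1=3.
Step 33. [r2c7∈{3}] r2c7 has the single candidate 3. So r2c7=3.
Step 34. [r3c6∈{9}] r3c6 is down to just 9. So r3c6=9.
Step 35. [r4c7∈{5}] r4c7's peers cover all but 5 ⇒ r4c7=5.
Step 36. [r1c6∈{6}] r1c6 has the single candidate 6. So r1c6=6.
Step 37. [r7c8∈{4}] nothing but 4 survives at r7c8 ⇒ r7c8=4.
Step 38. [r9c3∈{1}] nothing but 1 survives at r9c3, so r9c3=1.
Step 39. [r9c7∈{6}] only 6 remains possible at r9c7 ⇒ r9c7=6.
Step 40. [r3c9∈{7}] nothing but 7 survives at r3c9, so r3c9=7.
Step 41. [r4c4∈{8}] r4c4 is down to just 8 ⇒ r4c4=8.
Step 42. [r9c8∈{8}] nothing but 8 survives at r9c8, so r9c8=8.
Step 43. [r8c5∈{2}] nothing but 2 survives at r8c5 ⇒ r8c5=2.
Step 44. [r5c9∈{6}] r5c9 is down to just 6. So r5c9=6.
Step 45. [r4c6∈{2}] r4c6's peers cover all but 2 ⇒ r4c6=2.
Step 46. [r7c6∈{7}] r7c6's peers cover all but 7 ⇒ r7c6=7.
Step 47. [r8c3∈{4}] r8c3 is down to just 4, so r8c3=4.
Step 48. [r8c1∈{5}] r8c1 has the single candidate 5. So r8c1=5.

Answer: 8 4 7 3 1 6 2 5 9 / 1 9 2 4 7 5 3 6 8 / 6 5 3 2 8 9 4 1 7 / 4 7 6 8 3 2 5 9 1 / 2 1 9 7 5 4 8 3 6 / 3 8 5 6 9 1 7 2 4 / 9 3 8 5 6 7 1 4 2 / 5 6 4 1 2 8 9 7 3 / 7 2 1 9 4 3 6 8 5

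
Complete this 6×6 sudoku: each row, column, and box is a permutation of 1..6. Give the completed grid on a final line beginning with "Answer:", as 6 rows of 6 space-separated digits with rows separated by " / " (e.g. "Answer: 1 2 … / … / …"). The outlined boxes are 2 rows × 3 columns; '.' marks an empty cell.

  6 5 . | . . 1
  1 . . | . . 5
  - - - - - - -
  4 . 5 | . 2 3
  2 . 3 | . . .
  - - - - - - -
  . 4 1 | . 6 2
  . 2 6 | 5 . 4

Step 1. [r2c4∈{2,3,4,6}] r2c4 is the only open cell in row 2 admitting 6 ⇒ r2c4=6.
Step 2. [r3c4∈{1}] only 1 remains possible at r3c4, so r3c4=1.
Step 3. [r5c4∈{3}] only 3 remains possible at r5c4, so r5c4=3.
Step 4. [r4c4∈{4}] r4c4 is down to just 4 ⇒ r4c4=4.
Step 5. [r1c5∈{3,4}] across row 1, 3 lands solely at r1c5, so r1c5=3.
Step 6. [r2c3∈{2,4}] row 2 places 2 nowhere but r2c3. So r2c3=2.
Step 7. [r3c2∈{6}] r3c2 is down to just 6 ⇒ r3c2=6.
Step 8. [r2c2∈{3}] r2c2's peers cover all but 3. So r2c2=3.
Step 9. [r6c5∈{1}] only 1 remains possible at r6c5. So r6c5=1.
Step 10. [r5c1∈{5}] r5c1 has the single candidate 5 ⇒ r5c1=5.
Step 11. [r2c5∈{4}] r2c5's peers cover all but 4 ⇒ r2c5=4.
Step 12. [r1c3∈{4}] only 4 remains possible at r1c3. So r1c3=4.
Step 13. [r4c2∈{1}] nothing but 1 survives at r4c2. So r4c2=1.
Step 14. [r6c1∈{3}] r6c1 is down to just 3 ⇒ r6c1=3.
Step 15. [r4c5∈{5}] nothing but 5 survives at r4c5, so r4c5=5.
Step 16. [r1c4∈{2}] r1c4's peers cover all but 2. So r1c4=2.
Step 17. [r4c6∈{6}] nothing but 6 survives at r4c6. So r4c6=6.

Answer: 6 5 4 2 3 1 / 1 3 2 6 4 5 / 4 6 5 1 2 3 / 2 1 3 4 5 6 / 5 4 1 3 6 2 / 3 2 6 5 1 4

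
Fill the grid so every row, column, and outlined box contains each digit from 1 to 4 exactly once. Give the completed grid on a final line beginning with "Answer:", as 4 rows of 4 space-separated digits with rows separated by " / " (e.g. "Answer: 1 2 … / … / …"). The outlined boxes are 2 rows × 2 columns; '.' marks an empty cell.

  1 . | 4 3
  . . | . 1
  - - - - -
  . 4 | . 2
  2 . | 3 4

Step 1. [r2c2∈{2,3}] 3 has one home in col 2: r2c2, so r2c2=3.
Step 2. [r4c2∈{1}] r4c2 has the single candidate 1, so r4c2=1.
Step 3. [r3c1∈{3}] r3c1 has the single candidate 3, so r3c1=3.
Step 4. [r2c3∈{2}] r2c3 is down to just 2, so r2c3=2.
Step 5. [r1c2∈{2}] r1c2 is down to just 2. So r1c2=2.
Step 6. [r2c1∈{4}] nothing but 4 survives at r2c1, so r2c1=4.
Step 7. [r3c3∈{1}] r3c3's peers cover all but 1, so r3c3=1.

Answer: 1 2 4 3 / 4 3 2 1 / 3 4 1 2 / 2 1 3 4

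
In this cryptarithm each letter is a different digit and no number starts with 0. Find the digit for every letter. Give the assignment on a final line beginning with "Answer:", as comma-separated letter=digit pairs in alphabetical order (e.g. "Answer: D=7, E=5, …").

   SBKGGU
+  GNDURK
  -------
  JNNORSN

Step 1. [col 1: U + K ≡ N (mod 10)] several values work for U in column 1 (U + K ≡ N (mod 10), carry-in 0); try U=6, so U=6.
Step 2. [J] the sum has 7 digits but both addends have 6; that extra leading digit J is the final carry, namely 1, so J=1.
Step 3. [col 1: U + K ≡ N (mod 10)] no forcing yet in column 1 (carry-in 0); N=3 is free and consistent — try it ⇒ N=3.
Step 4. [col 1: U + K ≡ N (mod 10)] from column 1 (U=6, N=3, carry-in 0, digits 1,3,6 already taken and all letters distinct): K must equal 7 ⇒ K=7.
Step 5. [col 2: G + R ≡ S (mod 10)] no forcing yet in column 2 (carry-in 1); S=4 is free and consistent — try it, so S=4.
Step 6. [col 2: G + R ≡ S (mod 10)] several values work for R in column 2 (G + R ≡ S (mod 10), carry-in 1); try R=5 ⇒ R=5.
Step 7. [col 2: G + R ≡ S (mod 10)] in column 2 we have G+R≡S with carry-in 1; given R=5, S=4 and digits 1,3,4,5,6,7 already taken and all letters distinct, that pins G to 8 ⇒ G=8.
Step 8. [col 4: K + D ≡ O (mod 10)] in column 4 we have K+D≡O with carry-in 1; given K=7 and digits 1,3,4,5,6,7,8 already taken and all letters distinct, that pins D to 2 ⇒ D=2.
Step 9. [col 4: K + D ≡ O (mod 10)] from column 4 (K=7, D=2, carry-in 1, digits 1,2,3,4,5,6,7,8 already taken and all letters distinct): O must equal 0 ⇒ O=0.
Step 10. [col 5: B + N ≡ N (mod 10)] column 5 reads B+N+carry(1)=N with N=3; with digits 0,1,2,3,4,5,6,7,8 already taken and all letters distinct, the only value for B is 9 ⇒ B=9.

Answer: B=9, D=2, G=8, J=1, K=7, N=3, O=0, R=5, S=4, U=6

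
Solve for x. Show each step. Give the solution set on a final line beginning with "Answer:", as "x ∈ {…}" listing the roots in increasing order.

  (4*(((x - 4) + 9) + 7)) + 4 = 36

Step 1. [(4*(((x - 4) + 9) + 7)) + 4 = 36] 4 comes off first (subtract 4), so sub: 4*(((x - 4) + 9) + 7) = 32.
Step 2. [4*(((x - 4) + 9) + 7) = 32] 4·(inner) — divide through by 4 ⇒ div: ((x - 4) + 9) + 7 = 8.
Step 3. [((x - 4) + 9) + 7 = 8] subtract 7: x sits inside (… + 7). So sub: (x - 4) + 9 = 1.
Step 4. [(x - 4) + 9 = 1] subtract 9: x sits inside (… + 9) ⇒ sub: x - 4 = -8.
Step 5. [x - 4 = -8] add 4: x sits inside (… - 4) ⇒ sub: x = -4.

Answer: x ∈ {-4}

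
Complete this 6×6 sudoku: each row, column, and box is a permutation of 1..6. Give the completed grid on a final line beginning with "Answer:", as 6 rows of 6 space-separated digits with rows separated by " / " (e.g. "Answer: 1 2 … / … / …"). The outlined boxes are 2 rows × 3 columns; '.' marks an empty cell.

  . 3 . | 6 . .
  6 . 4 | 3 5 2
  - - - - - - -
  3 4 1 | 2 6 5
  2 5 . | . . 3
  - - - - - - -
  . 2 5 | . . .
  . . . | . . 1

Step 1. [r5c4∈{4}] r5c4 is down to just 4. So r5c4=4.
Step 2. [r1c5∈{1,4}] across box 2, 1 lands solely at r1c5 ⇒ r1c5=1.
Step 3. [r6c3∈{3,6}] col 3 places 3 nowhere but r6c3, so r6c3=3.
Step 4. [r6c1∈{4}] only 4 remains possible at r6c1 ⇒ r6c1=4.
Step 5. [r1c6∈{4}] r1c6 has the single candidate 4, so r1c6=4.
Step 6. [r6c2∈{6}] nothing but 6 survives at r6c2, so r6c2=6.
Step 7. [r5c6∈{6}] r5c6 has the single candidate 6 ⇒ r5c6=6.
Step 8. [r1c3∈{2}] only 2 remains possible at r1c3, so r1c3=2.
Step 9. [r5c5∈{3}] r5c5 is down to just 3, so r5c5=3.
Step 10. [r4c5∈{4}] r4c5 is down to just 4. So r4c5=4.
Step 11. [r6c5∈{2}] r6c5 has the single candidate 2, so r6c5=2.
Step 12. [r2c2∈{1}] r2c2's peers cover all but 1. So r2c2=1.
Step 13. [r4c3∈{6}] nothing but 6 survives at r4c3, so r4c3=6.
Step 14. [r5c1∈{1}] r5c1 has the single candidate 1. So r5c1=1.
Step 15. [r4c4∈{1}] r4c4 is down to just 1. So r4c4=1.
Step 16. [r1c1∈{5}] r1c1 has the single candidate 5, so r1c1=5.
Step 17. [r6c4∈{5}] r6c4 is down to just 5. So r6c4=5.

Answer: 5 3 2 6 1 4 / 6 1 4 3 5 2 / 3 4 1 2 6 5 / 2 5 6 1 4 3 / 1 2 5 4 3 6 / 4 6 3 5 2 1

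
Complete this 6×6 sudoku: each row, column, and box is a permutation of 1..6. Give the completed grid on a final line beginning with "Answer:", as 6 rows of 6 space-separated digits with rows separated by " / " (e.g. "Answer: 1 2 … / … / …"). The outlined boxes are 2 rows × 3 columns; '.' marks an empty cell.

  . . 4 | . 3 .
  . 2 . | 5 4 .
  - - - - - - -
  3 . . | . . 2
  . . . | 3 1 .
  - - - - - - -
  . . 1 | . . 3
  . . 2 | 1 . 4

Step 1. [r4c6∈{5,6}] 5 has one home in col 6: r4c6, so r4c6=5.
Step 2. [r3c5∈{6}] r3c5 has the single candidate 6, so r3c5=6.
Step 3. [r5c4∈{2,6}] r5c4 is the only open cell in box 6 admitting 6 ⇒ r5c4=6.
Step 4. [r4c3∈{6}] r4c3 is down to just 6, so r4c3=6.
Step 5. [r4c2∈{4}] nothing but 4 survives at r4c2, so r4c2=4.
Step 6. [r5c2∈{5}] r5c2 is down to just 5. So r5c2=5.
Step 7. [r6c1∈{6}] r6c1 has the single candidate 6 ⇒ r6c1=6.
Step 8. [r2c1∈{1}] r2c1 is down to just 1 ⇒ r2c1=1.
Step 9. [r1c6∈{1,6}] 1 has one home in row 1: r1c6 ⇒ r1c6=1.
Step 10. [r3c2∈{1}] nothing but 1 survives at r3c2. So r3c2=1.
Step 11. [r3c3∈{5}] only 5 remains possible at r3c3, so r3c3=5.
Step 12. [r1c4∈{2}] r1c4 is down to just 2 ⇒ r1c4=2.
Step 13. [r5c1∈{4}] r5c1 is down to just 4. So r5c1=4.
Step 14. [r1c2∈{6}] r1c2 is down to just 6, so r1c2=6.
Step 15. [r4c1∈{2}] nothing but 2 survives at r4c1 ⇒ r4c1=2.
Step 16. [r1c1∈{5}] only 5 remains possible at r1c1 ⇒ r1c1=5.
Step 17. [r2c3∈{3}] only 3 remains possible at r2c3, so r2c3=3.
Step 18. [r5c5∈{2}] only 2 remains possible at r5c5, so r5c5=2.
Step 19. [r6c5∈{5}] r6c5 is down to just 5 ⇒ r6c5=5.
Step 20. [r3c4∈{4}] r3c4 has the single candidate 4, so r3c4=4.
Step 21. [r6c2∈{3}] r6c2's peers cover all but 3, so r6c2=3.
Step 22. [r2c6∈{6}] r2c6 has the single candidate 6. So r2c6=6.

Answer: 5 6 4 2 3 1 / 1 2 3 5 4 6 / 3 1 5 4 6 2 / 2 4 6 3 1 5 / 4 5 1 6 2 3 / 6 3 2 1 5 4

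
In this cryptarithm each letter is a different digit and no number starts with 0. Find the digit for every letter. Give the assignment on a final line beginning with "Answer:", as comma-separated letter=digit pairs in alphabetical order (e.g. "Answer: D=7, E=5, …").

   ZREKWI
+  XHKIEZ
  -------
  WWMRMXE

Step 1. [col 1: I + Z ≡ E (mod 10)] column 1 (I + Z ≡ E (mod 10), carry-in 0) doesn't pin Z yet; pick Z=3 and continue ⇒ Z=3.
Step 2. [col 1: I + Z ≡ E (mod 10)] E=7 is one option consistent with column 1 (I + Z ≡ E (mod 10), carry-in 0) — take it. So E=7.
Step 3. [col 1: I + Z ≡ E (mod 10)] column 1: given Z=3, E=7, carry-in 0, and digits 3,7 already taken and all letters distinct, I+Z≡E (mod 10) forces I=4 ⇒ I=4.
Step 4. [col 2: W + E ≡ X (mod 10)] column 2 (W + E ≡ X (mod 10), carry-in 0) doesn't pin X yet; pick X=8 and continue. So X=8.
Step 5. [col 2: W + E ≡ X (mod 10)] column 2 reads W+E+carry(0)=X with E=7, X=8; with digits 3,4,7,8 already taken and all letters distinct, the only value for W is 1. So W=1.
Step 6. [col 3: K + I ≡ M (mod 10)] column 3 (K + I ≡ M (mod 10), carry-in 0) doesn't pin K yet; pick K=5 and continue ⇒ K=5.
Step 7. [col 3: K + I ≡ M (mod 10)] from column 3 (K=5, I=4, carry-in 0, digits 1,3,4,5,7,8 already taken and all letters distinct): M must equal 9. So M=9.
Step 8. [col 4: E + K ≡ R (mod 10)] from column 4 (E=7, K=5, carry-in 0, digits 1,3,4,5,7,8,9 already taken and all letters distinct): R must equal 2, so R=2.
Step 9. [col 5: R + H ≡ M (mod 10)] column 5: given R=2, M=9, carry-in 1, and digits 1,2,3,4,5,7,8,9 already taken and all letters distinct, R+H≡M (mod 10) forces H=6 ⇒ H=6.

Answer: E=7, H=6, I=4, K=5, M=9, R=2, W=1, X=8, Z=3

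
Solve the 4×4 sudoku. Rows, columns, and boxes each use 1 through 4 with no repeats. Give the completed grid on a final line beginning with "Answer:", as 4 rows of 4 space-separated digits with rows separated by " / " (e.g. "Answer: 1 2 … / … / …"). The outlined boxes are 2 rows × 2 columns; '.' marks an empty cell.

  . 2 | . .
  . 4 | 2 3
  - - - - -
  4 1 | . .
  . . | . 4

Step 1. [r4c3∈{1,3}] r4c3 is the only open cell in row 4 admitting 1, so r4c3=1.
Step 2. [r1c1∈{1,3}] r1c1 is the only open cell in row 1 admitting 3 ⇒ r1c1=3.
Step 3. [r2c1∈{1}] r2c1 is down to just 1 ⇒ r2c1=1.
Step 4. [r4c1∈{2}] only 2 remains possible at r4c1 ⇒ r4c1=2.
Step 5. [r1c3∈{4}] only 4 remains possible at r1c3 ⇒ r1c3=4.
Step 6. [r3c3∈{3}] only 3 remains possible at r3c3 ⇒ r3c3=3.
Step 7. [r3c4∈{2}] r3c4's peers cover all but 2. So r3c4=2.
Step 8. [r4c2∈{3}] only 3 remains possible at r4c2. So r4c2=3.
Step 9. [r1c4∈{1}] r1c4's peers cover all but 1. So r1c4=1.

Answer: 3 2 4 1 / 1 4 2 3 / 4 1 3 2 / 2 3 1 4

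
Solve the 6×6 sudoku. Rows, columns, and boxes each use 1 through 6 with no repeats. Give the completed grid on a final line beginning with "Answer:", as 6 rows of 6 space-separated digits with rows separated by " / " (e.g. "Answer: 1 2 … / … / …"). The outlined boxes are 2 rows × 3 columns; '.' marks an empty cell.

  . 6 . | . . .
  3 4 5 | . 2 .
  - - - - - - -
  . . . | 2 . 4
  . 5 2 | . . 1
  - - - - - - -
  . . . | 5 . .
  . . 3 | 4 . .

Step 1. [r1c3∈{1}] r1c3 is down to just 1. So r1c3=1.
Step 2. [r3c3∈{6}] r3c3's peers cover all but 6, so r3c3=6.
Step 3. [r6c1∈{1,2,5,6}] in row 6, 5 fits only at r6c1. So r6c1=5.
Step 4. [r5c1∈{1,2,4,6}] r5c1 is the only open cell in col 1 admitting 6 ⇒ r5c1=6.
Step 5. [r1c4∈{3}] r1c4 has the single candidate 3. So r1c4=3.
Step 6. [r4c5∈{3,6}] r4c5 is the only open cell in row 4 admitting 3, so r4c5=3.
Step 7. [r2c6∈{6}] only 6 remains possible at r2c6 ⇒ r2c6=6.
Step 8. [r6c6∈{2}] r6c6 has the single candidate 2 ⇒ r6c6=2.
Step 9. [r6c2∈{1}] only 1 remains possible at r6c2 ⇒ r6c2=1.
Step 10. [r3c5∈{5}] r3c5 is down to just 5. So r3c5=5.
Step 11. [r1c1∈{2}] only 2 remains possible at r1c1 ⇒ r1c1=2.
Step 12. [r5c3∈{4}] nothing but 4 survives at r5c3. So r5c3=4.
Step 13. [r5c2∈{2}] r5c2 has the single candidate 2, so r5c2=2.
Step 14. [r3c1∈{1}] r3c1's peers cover all but 1. So r3c1=1.
Step 15. [r1c5∈{4}] r1c5 is down to just 4 ⇒ r1c5=4.
Step 16. [r2c4∈{1}] r2c4 has the single candidate 1 ⇒ r2c4=1.
Step 17. [r6c5∈{6}] r6c5 has the single candidate 6. So r6c5=6.
Step 18. [r5c6∈{3}] r5c6's peers cover all but 3. So r5c6=3.
Step 19. [r4c1∈{4}] only 4 remains possible at r4c1. So r4c1=4.
Step 20. [r5c5∈{1}] only 1 remains possible at r5c5. So r5c5=1.
Step 21. [r1c6∈{5}] r1c6's peers cover all but 5. So r1c6=5.
Step 22. [r4c4∈{6}] r4c4's peers cover all but 6, so r4c4=6.
Step 23. [r3c2∈{3}] r3c2 is down to just 3, so r3c2=3.

Answer: 2 6 1 3 4 5 / 3 4 5 1 2 6 / 1 3 6 2 5 4 / 4 5 2 6 3 1 / 6 2 4 5 1 3 / 5 1 3 4 6 2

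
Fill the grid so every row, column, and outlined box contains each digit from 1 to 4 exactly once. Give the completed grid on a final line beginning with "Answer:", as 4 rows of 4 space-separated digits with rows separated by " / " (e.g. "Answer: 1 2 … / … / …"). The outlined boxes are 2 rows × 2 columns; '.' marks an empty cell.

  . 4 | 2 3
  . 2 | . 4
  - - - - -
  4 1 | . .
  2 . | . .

Step 1. [r4c3∈{1,3,4}] in row 4, 4 fits only at r4c3. So r4c3=4.
Step 2. [r1c1∈{1}] only 1 remains possible at r1c1. So r1c1=1.
Step 3. [r2c3∈{1}] nothing but 1 survives at r2c3 ⇒ r2c3=1.
Step 4. [r4c2∈{3}] r4c2's peers cover all but 3 ⇒ r4c2=3.
Step 5. [r2c1∈{3}] r2c1's peers cover all but 3 ⇒ r2c1=3.
Step 6. [r3c3∈{3}] nothing but 3 survives at r3c3 ⇒ r3c3=3.
Step 7. [r3c4∈{2}] r3c4's peers cover all but 2, so r3c4=2.
Step 8. [r4c4∈{1}] r4c4 has the single candidate 1 ⇒ r4c4=1.

Answer: 1 4 2 3 / 3 2 1 4 / 4 1 3 2 / 2 3 4 1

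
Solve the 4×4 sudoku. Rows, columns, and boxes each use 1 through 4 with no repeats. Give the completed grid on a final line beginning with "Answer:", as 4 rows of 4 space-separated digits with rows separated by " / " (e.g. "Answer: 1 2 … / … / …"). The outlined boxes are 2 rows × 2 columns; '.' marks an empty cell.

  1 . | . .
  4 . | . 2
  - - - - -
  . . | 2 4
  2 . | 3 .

Step 1. [r3c2∈{1,3}] in row 3, 1 fits only at r3c2 ⇒ r3c2=1.
Step 2. [r1c2∈{2,3}] 2 has one home in row 1: r1c2, so r1c2=2.
Step 3. [r2c2∈{3}] nothing but 3 survives at r2c2. So r2c2=3.
Step 4. [r2c3∈{1}] r2c3 has the single candidate 1. So r2c3=1.
Step 5. [r4c2∈{4}] r4c2 has the single candidate 4 ⇒ r4c2=4.
Step 6. [r1c3∈{4}] nothing but 4 survives at r1c3, so r1c3=4.
Step 7. [r4c4∈{1}] only 1 remains possible at r4c4 ⇒ r4c4=1.
Step 8. [r1c4∈{3}] nothing but 3 survives at r1c4 ⇒ r1c4=3.
Step 9. [r3c1∈{3}] r3c1 has the single candidate 3 ⇒ r3c1=3.

Answer: 1 2 4 3 / 4 3 1 2 / 3 1 2 4 / 2 4 3 1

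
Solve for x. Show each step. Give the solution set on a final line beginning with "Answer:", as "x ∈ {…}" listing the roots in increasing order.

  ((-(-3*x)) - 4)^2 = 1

Step 1. [((-(-3*x)) - 4)^2 = 1] √ both sides: 1 ≥ 0 gives two branches. So sqrt: (-(-3*x)) - 4 = 1 or -1.
Step 2. [(-(-3*x)) - 4 = 1 or -1] -4 is outermost — add 4 both sides, so sub: -(-3*x) = 5 or 3.
Step 3. [-(-3*x) = 5 or 3] flip signs both sides ⇒ neg: -3*x = -5 or -3.
Step 4. [-3*x = -5 or -3] leading coefficient -3: divide by -3. So div: x = 5/3 or 1.

Answer: x ∈ {1, 5/3}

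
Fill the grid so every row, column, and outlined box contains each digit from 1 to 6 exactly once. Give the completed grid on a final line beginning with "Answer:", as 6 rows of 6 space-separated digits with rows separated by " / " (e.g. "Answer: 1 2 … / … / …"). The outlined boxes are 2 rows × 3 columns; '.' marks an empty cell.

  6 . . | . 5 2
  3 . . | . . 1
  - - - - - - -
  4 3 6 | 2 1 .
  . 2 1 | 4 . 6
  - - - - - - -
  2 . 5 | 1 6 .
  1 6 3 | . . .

Step 1. [r2c5∈{4}] r2c5's peers cover all but 4, so r2c5=4.
Step 2. [r5c2∈{4}] nothing but 4 survives at r5c2. So r5c2=4.
Step 3. [r6c4∈{5}] r6c4 has the single candidate 5. So r6c4=5.
Step 4. [r6c6∈{4}] r6c6's peers cover all but 4, so r6c6=4.
Step 5. [r2c2∈{5}] nothing but 5 survives at r2c2. So r2c2=5.
Step 6. [r1c2∈{1}] r1c2 has the single candidate 1, so r1c2=1.
Step 7. [r1c3∈{4}] r1c3's peers cover all but 4 ⇒ r1c3=4.
Step 8. [r5c6∈{3}] r5c6 has the single candidate 3, so r5c6=3.
Step 9. [r3c6∈{5}] r3c6 is down to just 5. So r3c6=5.
Step 10. [r1c4∈{3}] only 3 remains possible at r1c4 ⇒ r1c4=3.
Step 11. [r2c3∈{2}] r2c3 has the single candidate 2 ⇒ r2c3=2.
Step 12. [r4c1∈{5}] only 5 remains possible at r4c1 ⇒ r4c1=5.
Step 13. [r4c5∈{3}] only 3 remains possible at r4c5 ⇒ r4c5=3.
Step 14. [r6c5∈{2}] r6c5's peers cover all but 2, so r6c5=2.
Step 15. [r2c4∈{6}] nothing but 6 survives at r2c4. So r2c4=6.

Answer: 6 1 4 3 5 2 / 3 5 2 6 4 1 / 4 3 6 2 1 5 / 5 2 1 4 3 6 / 2 4 5 1 6 3 / 1 6 3 5 2 4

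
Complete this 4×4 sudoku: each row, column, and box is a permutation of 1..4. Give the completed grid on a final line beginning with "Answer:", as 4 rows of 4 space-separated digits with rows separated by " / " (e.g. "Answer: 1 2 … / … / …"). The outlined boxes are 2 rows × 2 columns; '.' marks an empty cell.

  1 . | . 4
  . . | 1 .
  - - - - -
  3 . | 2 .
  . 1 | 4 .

Step 1. [r2c4∈{2,3}] col 4 places 2 nowhere but r2c4. So r2c4=2.
Step 2. [r2c2∈{3,4}] row 2 places 3 nowhere but r2c2. So r2c2=3.
Step 3. [r3c4∈{1}] only 1 remains possible at r3c4, so r3c4=1.
Step 4. [r1c3∈{3}] nothing but 3 survives at r1c3. So r1c3=3.
Step 5. [r1c2∈{2}] r1c2 is down to just 2 ⇒ r1c2=2.
Step 6. [r4c1∈{2}] only 2 remains possible at r4c1, so r4c1=2.
Step 7. [r3c2∈{4}] r3c2 has the single candidate 4, so r3c2=4.
Step 8. [r4c4∈{3}] only 3 remains possible at r4c4, so r4c4=3.
Step 9. [r2c1∈{4}] r2c1 is down to just 4. So r2c1=4.

Answer: 1 2 3 4 / 4 3 1 2 / 3 4 2 1 / 2 1 4 3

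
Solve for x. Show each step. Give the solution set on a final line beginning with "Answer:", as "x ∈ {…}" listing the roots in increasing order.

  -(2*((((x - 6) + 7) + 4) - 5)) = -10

Step 1. [-(2*((((x - 6) + 7) + 4) - 5)) = -10] LHS negated; negate both sides. So neg: 2*((((x - 6) + 7) + 4) - 5) = 10.
Step 2. [2*((((x - 6) + 7) + 4) - 5) = 10] divide by the outer 2. So div: (((x - 6) + 7) + 4) - 5 = 5.
Step 3. [(((x - 6) + 7) + 4) - 5 = 5] -5 is outermost — add 5 both sides. So sub: ((x - 6) + 7) + 4 = 10.
Step 4. [((x - 6) + 7) + 4 = 10] subtract 4: x sits inside (… + 4). So sub: (x - 6) + 7 = 6.
Step 5. [(x - 6) + 7 = 6] peel the +7: subtract 7 from each side ⇒ sub: x - 6 = -1.
Step 6. [x - 6 = -1] -6 is outermost — add 6 both sides ⇒ sub: x = 5.

Answer: x ∈ {5}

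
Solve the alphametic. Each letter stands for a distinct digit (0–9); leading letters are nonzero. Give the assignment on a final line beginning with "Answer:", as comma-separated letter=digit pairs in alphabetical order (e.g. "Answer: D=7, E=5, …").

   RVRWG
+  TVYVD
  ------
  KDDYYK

Step 1. [col 1: G + D ≡ K (mod 10)] G=4 is one option consistent with column 1 (G + D ≡ K (mod 10), carry-in 0) — take it ⇒ G=4.
Step 2. [col 1: G + D ≡ K (mod 10)] column 1 (G + D ≡ K (mod 10), carry-in 0) doesn't pin D yet; pick D=7 and continue. So D=7.
Step 3. [col 1: G + D ≡ K (mod 10)] column 1: given G=4, D=7, carry-in 0, and digits 4,7 already taken and all letters distinct, G+D≡K (mod 10) forces K=1, so K=1.
Step 4. [col 2: W + V ≡ Y (mod 10)] W=6 is one option consistent with column 2 (W + V ≡ Y (mod 10), carry-in 1) — take it. So W=6.
Step 5. [col 2: W + V ≡ Y (mod 10)] column 2 (W + V ≡ Y (mod 10), carry-in 1) doesn't pin V yet; pick V=3 and continue, so V=3.
Step 6. [col 2: W + V ≡ Y (mod 10)] column 2: given W=6, V=3, carry-in 1, and digits 1,3,4,6,7 already taken and all letters distinct, W+V≡Y (mod 10) forces Y=0 ⇒ Y=0.
Step 7. [col 3: R + Y ≡ Y (mod 10)] column 3 reads R+Y+carry(1)=Y with Y=0; with digits 0,1,3,4,6,7 already taken and all letters distinct, the only value for R is 9 ⇒ R=9.
Step 8. [col 5: R + T ≡ D (mod 10)] column 5 reads R+T+carry(0)=D with R=9, D=7; with digits 0,1,3,4,6,7,9 already taken and all letters distinct, the only value for T is 8. So T=8.

Answer: D=7, G=4, K=1, R=9, T=8, V=3, W=6, Y=0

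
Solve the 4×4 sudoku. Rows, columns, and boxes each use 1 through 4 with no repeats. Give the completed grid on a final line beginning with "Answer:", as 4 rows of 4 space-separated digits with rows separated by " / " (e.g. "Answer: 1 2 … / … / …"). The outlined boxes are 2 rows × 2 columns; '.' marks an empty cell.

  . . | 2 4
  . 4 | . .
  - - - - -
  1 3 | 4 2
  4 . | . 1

Step 1. [r2c4∈{3}] only 3 remains possible at r2c4, so r2c4=3.
Step 2. [r1c1∈{3}] r1c1 has the single candidate 3, so r1c1=3.
Step 3. [r4c2∈{2}] r4c2 is down to just 2 ⇒ r4c2=2.
Step 4. [r2c3∈{1}] r2c3's peers cover all but 1. So r2c3=1.
Step 5. [r2c1∈{2}] nothing but 2 survives at r2c1, so r2c1=2.
Step 6. [r4c3∈{3}] r4c3 is down to just 3, so r4c3=3.
Step 7. [r1c2∈{1}] nothing but 1 survives at r1c2. So r1c2=1.

Answer: 3 1 2 4 / 2 4 1 3 / 1 3 4 2 / 4 2 3 1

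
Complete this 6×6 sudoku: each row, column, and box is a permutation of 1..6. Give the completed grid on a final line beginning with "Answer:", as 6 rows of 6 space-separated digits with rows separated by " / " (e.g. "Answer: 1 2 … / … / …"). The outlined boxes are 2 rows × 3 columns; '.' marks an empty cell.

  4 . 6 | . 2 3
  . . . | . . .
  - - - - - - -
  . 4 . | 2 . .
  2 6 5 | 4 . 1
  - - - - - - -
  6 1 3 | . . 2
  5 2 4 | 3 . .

Step 1. [r2c4∈{1,5,6}] r2c4 is the only open cell in col 4 admitting 6, so r2c4=6.
Step 2. [r3c1∈{1,3}] r3c1 is the only open cell in box 3 admitting 3 ⇒ r3c1=3.
Step 3. [r1c4∈{1,5}] r1c4 is the only open cell in row 1 admitting 1, so r1c4=1.
Step 4. [r6c6∈{6}] r6c6 has the single candidate 6, so r6c6=6.
Step 5. [r3c6∈{5}] r3c6 is down to just 5 ⇒ r3c6=5.
Step 6. [r2c5∈{4,5}] r2c5 is the only open cell in box 2 admitting 5 ⇒ r2c5=5.
Step 7. [r2c3∈{1,2}] row 2 places 2 nowhere but r2c3. So r2c3=2.
Step 8. [r6c5∈{1}] r6c5 is down to just 1, so r6c5=1.
Step 9. [r2c2∈{3}] only 3 remains possible at r2c2 ⇒ r2c2=3.
Step 10. [r1c2∈{5}] nothing but 5 survives at r1c2. So r1c2=5.
Step 11. [r4c5∈{3}] r4c5's peers cover all but 3. So r4c5=3.
Step 12. [r5c4∈{5}] nothing but 5 survives at r5c4. So r5c4=5.
Step 13. [r5c5∈{4}] r5c5's peers cover all but 4. So r5c5=4.
Step 14. [r2c1∈{1}] r2c1's peers cover all but 1 ⇒ r2c1=1.
Step 15. [r3c3∈{1}] r3c3 has the single candidate 1, so r3c3=1.
Step 16. [r3c5∈{6}] r3c5 has the single candidate 6, so r3c5=6.
Step 17. [r2c6∈{4}] only 4 remains possible at r2c6, so r2c6=4.

Answer: 4 5 6 1 2 3 / 1 3 2 6 5 4 / 3 4 1 2 6 5 / 2 6 5 4 3 1 / 6 1 3 5 4 2 / 5 2 4 3 1 6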